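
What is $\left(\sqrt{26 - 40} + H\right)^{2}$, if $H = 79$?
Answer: $\left(79 + i \sqrt{14}\right)^{2} \approx 6227.0 + 591.18 i$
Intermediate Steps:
$\left(\sqrt{26 - 40} + H\right)^{2} = \left(\sqrt{26 - 40} + 79\right)^{2} = \left(\sqrt{-14} + 79\right)^{2} = \left(i \sqrt{14} + 79\right)^{2} = \left(79 + i \sqrt{14}\right)^{2}$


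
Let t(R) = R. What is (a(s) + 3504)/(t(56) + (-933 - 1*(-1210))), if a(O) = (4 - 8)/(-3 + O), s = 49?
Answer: 80590/7659 ≈ 10.522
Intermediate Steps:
a(O) = -4/(-3 + O)
(a(s) + 3504)/(t(56) + (-933 - 1*(-1210))) = (-4/(-3 + 49) + 3504)/(56 + (-933 - 1*(-1210))) = (-4/46 + 3504)/(56 + (-933 + 1210)) = (-4*1/46 + 3504)/(56 + 277) = (-2/23 + 3504)/333 = (80590/23)*(1/333) = 80590/7659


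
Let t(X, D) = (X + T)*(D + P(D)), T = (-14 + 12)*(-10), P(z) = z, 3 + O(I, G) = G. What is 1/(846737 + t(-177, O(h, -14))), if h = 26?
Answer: 1/852075 ≈ 1.1736e-6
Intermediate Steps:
O(I, G) = -3 + G
T = 20 (T = -2*(-10) = 20)
t(X, D) = 2*D*(20 + X) (t(X, D) = (X + 20)*(D + D) = (20 + X)*(2*D) = 2*D*(20 + X))
1/(846737 + t(-177, O(h, -14))) = 1/(846737 + 2*(-3 - 14)*(20 - 177)) = 1/(846737 + 2*(-17)*(-157)) = 1/(846737 + 5338) = 1/852075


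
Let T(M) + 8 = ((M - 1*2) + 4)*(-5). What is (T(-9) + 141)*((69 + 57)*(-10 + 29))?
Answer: 402192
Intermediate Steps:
T(M) = -18 - 5*M (T(M) = -8 + ((M - 1*2) + 4)*(-5) = -8 + ((M - 2) + 4)*(-5) = -8 + ((-2 + M) + 4)*(-5) = -8 + (2 + M)*(-5) = -8 + (-10 - 5*M) = -18 - 5*M)
(T(-9) + 141)*((69 + 57)*(-10 + 29)) = ((-18 - 5*(-9)) + 141)*((69 + 57)*(-10 + 29)) = ((-18 + 45) + 141)*(126*19) = (27 + 141)*2394 = 168*2394 = 402192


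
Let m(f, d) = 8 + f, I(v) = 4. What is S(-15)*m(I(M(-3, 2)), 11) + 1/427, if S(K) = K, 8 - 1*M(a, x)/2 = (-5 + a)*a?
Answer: -76859/427 ≈ -180.00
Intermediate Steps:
M(a, x) = 16 - 2*a*(-5 + a) (M(a, x) = 16 - 2*(-5 + a)*a = 16 - 2*a*(-5 + a))
S(-15)*m(I(M(-3, 2)), 11) + 1/427 = -15*(8 + 4) + 1/427 = -15*12 + 1/427 = -180 + 1/427 = -76859/427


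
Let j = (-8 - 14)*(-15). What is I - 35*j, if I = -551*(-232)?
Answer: 116282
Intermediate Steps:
j = 330 (j = -22*(-15) = 330)
I = 127832
I - 35*j = 127832 - 35*330 = 127832 - 11550 = 116282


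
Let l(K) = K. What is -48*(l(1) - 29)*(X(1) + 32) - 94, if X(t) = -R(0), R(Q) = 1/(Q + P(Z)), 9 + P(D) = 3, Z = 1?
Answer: 43138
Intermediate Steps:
P(D) = -6 (P(D) = -9 + 3 = -6)
R(Q) = 1/(-6 + Q) (R(Q) = 1/(Q - 6) = 1/(-6 + Q))
X(t) = 1/6 (X(t) = -1/(-6 + 0) = -1/(-6) = -1*(-1/6) = 1/6)
-48*(l(1) - 29)*(X(1) + 32) - 94 = -48*(1 - 29)*(1/6 + 32) - 94 = -(-1344)*193/6 - 94 = -48*(-2702/3) - 94 = 43232 - 94 = 43138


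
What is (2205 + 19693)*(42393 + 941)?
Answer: 948927932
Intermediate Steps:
(2205 + 19693)*(42393 + 941) = 21898*43334 = 948927932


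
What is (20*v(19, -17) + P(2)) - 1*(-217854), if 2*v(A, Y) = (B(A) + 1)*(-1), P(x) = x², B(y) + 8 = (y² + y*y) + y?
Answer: 210518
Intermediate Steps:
B(y) = -8 + y + 2*y² (B(y) = -8 + ((y² + y*y) + y) = -8 + ((y² + y²) + y) = -8 + (2*y² + y) = -8 + (y + 2*y²) = -8 + y + 2*y²)
v(A, Y) = 7/2 - A² - A/2 (v(A, Y) = (((-8 + A + 2*A²) + 1)*(-1))/2 = ((-7 + A + 2*A²)*(-1))/2 = (7 - A - 2*A²)/2 = 7/2 - A² - A/2)
(20*v(19, -17) + P(2)) - 1*(-217854) = (20*(7/2 - 1*19² - ½*19) + 2²) - 1*(-217854) = (20*(7/2 - 1*361 - 19/2) + 4) + 217854 = (20*(7/2 - 361 - 19/2) + 4) + 217854 = (20*(-367) + 4) + 217854 = (-7340 + 4) + 217854 = -7336 + 217854 = 210518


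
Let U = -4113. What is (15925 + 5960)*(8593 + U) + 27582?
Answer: 98072382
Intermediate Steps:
(15925 + 5960)*(8593 + U) + 27582 = (15925 + 5960)*(8593 - 4113) + 27582 = 21885*4480 + 27582 = 98044800 + 27582 = 98072382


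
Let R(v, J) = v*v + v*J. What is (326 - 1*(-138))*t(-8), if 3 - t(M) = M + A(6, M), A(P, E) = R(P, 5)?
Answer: -25520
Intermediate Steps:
R(v, J) = v² + J*v
A(P, E) = P*(5 + P)
t(M) = -63 - M (t(M) = 3 - (M + 6*(5 + 6)) = 3 - (M + 6*11) = 3 - (M + 66) = 3 - (66 + M) = 3 + (-66 - M) = -63 - M)
(326 - 1*(-138))*t(-8) = (326 - 1*(-138))*(-63 - 1*(-8)) = (326 + 138)*(-63 + 8) = 464*(-55) = -25520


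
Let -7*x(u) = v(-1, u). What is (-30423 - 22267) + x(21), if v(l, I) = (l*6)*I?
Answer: -52672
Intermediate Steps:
v(l, I) = 6*I*l (v(l, I) = (6*l)*I = 6*I*l)
x(u) = 6*u/7 (x(u) = -6*u*(-1)/7 = -(-6)*u/7 = 6*u/7)
(-30423 - 22267) + x(21) = (-30423 - 22267) + (6/7)*21 = -52690 + 18 = -52672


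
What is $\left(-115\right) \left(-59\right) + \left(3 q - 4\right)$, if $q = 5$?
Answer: $6796$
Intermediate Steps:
$\left(-115\right) \left(-59\right) + \left(3 q - 4\right) = \left(-115\right) \left(-59\right) + \left(3 \cdot 5 - 4\right) = 6785 + \left(15 - 4\right) = 6785 + 11 = 6796$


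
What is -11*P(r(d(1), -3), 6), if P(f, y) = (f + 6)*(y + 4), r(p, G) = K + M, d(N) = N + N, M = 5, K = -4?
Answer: -770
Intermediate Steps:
d(N) = 2*N
r(p, G) = 1 (r(p, G) = -4 + 5 = 1)
P(f, y) = (4 + y)*(6 + f) (P(f, y) = (6 + f)*(4 + y) = (4 + y)*(6 + f))
-11*P(r(d(1), -3), 6) = -11*(24 + 4*1 + 6*6 + 1*6) = -11*(24 + 4 + 36 + 6) = -11*70 = -770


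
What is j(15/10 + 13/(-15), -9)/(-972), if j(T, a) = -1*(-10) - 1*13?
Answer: 1/324 ≈ 0.0030864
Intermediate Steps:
j(T, a) = -3 (j(T, a) = 10 - 13 = -3)
j(15/10 + 13/(-15), -9)/(-972) = -3/(-972) = -3*(-1/972) = 1/324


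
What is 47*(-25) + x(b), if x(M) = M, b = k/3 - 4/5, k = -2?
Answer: -17647/15 ≈ -1176.5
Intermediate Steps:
b = -22/15 (b = -2/3 - 4/5 = -22/15 ≈ -1.4667)
47*(-25) + x(b) = 47*(-25) - 22/15 = -1175 - 22/15 = -17647/15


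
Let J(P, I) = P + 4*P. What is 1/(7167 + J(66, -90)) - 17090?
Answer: -128123729/7497 ≈ -17090.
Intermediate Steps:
J(P, I) = 5*P
1/(7167 + J(66, -90)) - 17090 = 1/(7167 + 5*66) - 17090 = 1/(7167 + 330) - 17090 = 1/7497 - 17090 = -128123729/7497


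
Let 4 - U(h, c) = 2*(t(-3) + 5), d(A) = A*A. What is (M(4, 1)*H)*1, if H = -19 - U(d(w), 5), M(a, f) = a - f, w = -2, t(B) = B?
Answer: -57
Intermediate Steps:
d(A) = A**2
U(h, c) = 0 (U(h, c) = 4 - 2*(-3 + 5) = 4 - 2*2 = 4 - 1*4 = 4 - 4 = 0)
H = -19 (H = -19 - 1*0 = -19 + 0 = -19)
(M(4, 1)*H)*1 = ((4 - 1*1)*(-19))*1 = ((4 - 1)*(-19))*1 = (3*(-19))*1 = -57*1 = -57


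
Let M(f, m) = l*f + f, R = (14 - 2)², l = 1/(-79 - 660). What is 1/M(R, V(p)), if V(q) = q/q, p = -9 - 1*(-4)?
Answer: 739/106272 ≈ 0.0069539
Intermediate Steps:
l = -1/739 (l = 1/(-739) = -1/739 ≈ -0.0013532)
R = 144 (R = 12² = 144)
p = -5 (p = -9 + 4 = -5)
V(q) = 1
M(f, m) = 738*f/739 (M(f, m) = -f/739 + f = 738*f/739)
1/M(R, V(p)) = 1/((738/739)*144) = 1/(106272/739) = 739/106272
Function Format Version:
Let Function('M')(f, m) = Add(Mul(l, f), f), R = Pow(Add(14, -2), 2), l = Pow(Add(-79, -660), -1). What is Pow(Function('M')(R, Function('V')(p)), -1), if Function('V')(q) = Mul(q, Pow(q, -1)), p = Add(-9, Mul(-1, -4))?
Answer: Rational(739, 106272) ≈ 0.0069539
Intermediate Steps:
l = Rational(-1, 739) (l = Pow(-739, -1) = Rational(-1, 739) ≈ -0.0013532)
R = 144 (R = Pow(12, 2) = 144)
p = -5 (p = Add(-9, 4) = -5)
Function('V')(q) = 1
Function('M')(f, m) = Mul(Rational(738, 739), f) (Function('M')(f, m) = Add(Mul(Rational(-1, 739), f), f) = Mul(Rational(738, 739), f))
Pow(Function('M')(R, Function('V')(p)), -1) = Pow(Mul(Rational(738, 739), 144), -1) = Pow(Rational(106272, 739), -1) = Rational(739, 106272)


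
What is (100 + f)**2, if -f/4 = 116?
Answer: 132496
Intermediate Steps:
f = -464 (f = -4*116 = -464)
(100 + f)**2 = (100 - 464)**2 = (-364)**2 = 132496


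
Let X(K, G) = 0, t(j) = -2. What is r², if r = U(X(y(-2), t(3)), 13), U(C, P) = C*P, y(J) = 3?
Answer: 0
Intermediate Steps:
r = 0 (r = 0*13 = 0)
r² = 0² = 0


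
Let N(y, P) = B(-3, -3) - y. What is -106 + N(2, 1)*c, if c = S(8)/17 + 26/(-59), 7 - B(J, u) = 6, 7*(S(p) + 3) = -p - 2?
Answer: -739303/7021 ≈ -105.30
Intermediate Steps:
S(p) = -23/7 - p/7 (S(p) = -3 + (-p - 2)/7 = -3 + (-2 - p)/7 = -3 + (-2/7 - p/7) = -23/7 - p/7)
B(J, u) = 1 (B(J, u) = 7 - 1*6 = 7 - 6 = 1)
c = -4923/7021 (c = (-23/7 - ⅐*8)/17 + 26/(-59) = (-23/7 - 8/7)*(1/17) + 26*(-1/59) = -31/7*1/17 - 26/59 = -31/119 - 26/59 = -4923/7021 ≈ -0.70118)
N(y, P) = 1 - y
-106 + N(2, 1)*c = -106 + (1 - 1*2)*(-4923/7021) = -106 + (1 - 2)*(-4923/7021) = -106 - 1*(-4923/7021) = -106 + 4923/7021 = -739303/7021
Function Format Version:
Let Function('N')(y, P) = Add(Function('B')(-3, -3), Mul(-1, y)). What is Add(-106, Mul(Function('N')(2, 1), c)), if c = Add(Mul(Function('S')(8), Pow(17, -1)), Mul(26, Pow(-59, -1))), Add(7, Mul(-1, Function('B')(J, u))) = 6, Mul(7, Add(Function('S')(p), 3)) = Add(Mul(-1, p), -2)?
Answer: Rational(-739303, 7021) ≈ -105.30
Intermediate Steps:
Function('S')(p) = Add(Rational(-23, 7), Mul(Rational(-1, 7), p)) (Function('S')(p) = Add(-3, Mul(Rational(1, 7), Add(Mul(-1, p), -2))) = Add(-3, Mul(Rational(1, 7), Add(-2, Mul(-1, p)))) = Add(-3, Add(Rational(-2, 7), Mul(Rational(-1, 7), p))) = Add(Rational(-23, 7), Mul(Rational(-1, 7), p)))
Function('B')(J, u) = 1 (Function('B')(J, u) = Add(7, Mul(-1, 6)) = Add(7, -6) = 1)
c = Rational(-4923, 7021) (c = Add(Mul(Add(Rational(-23, 7), Mul(Rational(-1, 7), 8)), Pow(17, -1)), Mul(26, Pow(-59, -1))) = Add(Mul(Add(Rational(-23, 7), Rational(-8, 7)), Rational(1, 17)), Mul(26, Rational(-1, 59))) = Add(Mul(Rational(-31, 7), Rational(1, 17)), Rational(-26, 59)) = Add(Rational(-31, 119), Rational(-26, 59)) = Rational(-4923, 7021) ≈ -0.70118)
Function('N')(y, P) = Add(1, Mul(-1, y))
Add(-106, Mul(Function('N')(2, 1), c)) = Add(-106, Mul(Add(1, Mul(-1, 2)), Rational(-4923, 7021))) = Add(-106, Mul(Add(1, -2), Rational(-4923, 7021))) = Add(-106, Mul(-1, Rational(-4923, 7021))) = Add(-106, Rational(4923, 7021)) = Rational(-739303, 7021)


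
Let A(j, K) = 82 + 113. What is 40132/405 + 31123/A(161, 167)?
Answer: 1362037/5265 ≈ 258.70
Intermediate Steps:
A(j, K) = 195
40132/405 + 31123/A(161, 167) = 40132/405 + 31123/195 = 1362037/5265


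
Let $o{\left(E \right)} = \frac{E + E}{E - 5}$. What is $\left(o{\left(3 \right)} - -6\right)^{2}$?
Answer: $9$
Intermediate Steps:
$o{\left(E \right)} = \frac{2 E}{-5 + E}$
$\left(o{\left(3 \right)} - -6\right)^{2} = \left(2 \cdot 3 \frac{1}{-5 + 3} - -6\right)^{2} = \left(2 \cdot 3 \frac{1}{-2} + 6\right)^{2} = \left(2 \cdot 3 \left(- \frac{1}{2}\right) + 6\right)^{2} = \left(-3 + 6\right)^{2} = 3^{2} = 9$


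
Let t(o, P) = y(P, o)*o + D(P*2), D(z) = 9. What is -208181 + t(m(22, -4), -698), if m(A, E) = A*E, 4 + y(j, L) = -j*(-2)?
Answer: -84972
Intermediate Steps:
y(j, L) = -4 + 2*j (y(j, L) = -4 - j*(-2) = -4 + 2*j)
t(o, P) = 9 + o*(-4 + 2*P) (t(o, P) = (-4 + 2*P)*o + 9 = o*(-4 + 2*P) + 9 = 9 + o*(-4 + 2*P))
-208181 + t(m(22, -4), -698) = -208181 + (9 + 2*(22*(-4))*(-2 - 698)) = -208181 + (9 + 2*(-88)*(-700)) = -208181 + (9 + 123200) = -208181 + 123209 = -84972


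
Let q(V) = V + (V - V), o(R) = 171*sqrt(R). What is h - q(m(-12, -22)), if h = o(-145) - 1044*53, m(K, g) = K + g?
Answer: -55298 + 171*I*sqrt(145) ≈ -55298.0 + 2059.1*I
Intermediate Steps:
h = -55332 + 171*I*sqrt(145) (h = 171*sqrt(-145) - 1044*53 = 171*(I*sqrt(145)) - 55332 = 171*I*sqrt(145) - 55332 = -55332 + 171*I*sqrt(145) ≈ -55332.0 + 2059.1*I)
q(V) = V (q(V) = V + 0 = V)
h - q(m(-12, -22)) = (-55332 + 171*I*sqrt(145)) - (-12 - 22) = (-55332 + 171*I*sqrt(145)) - 1*(-34) = (-55332 + 171*I*sqrt(145)) + 34 = -55298 + 171*I*sqrt(145)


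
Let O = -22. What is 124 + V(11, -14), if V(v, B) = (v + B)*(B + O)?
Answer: 232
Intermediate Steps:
V(v, B) = (-22 + B)*(B + v) (V(v, B) = (v + B)*(B - 22) = (B + v)*(-22 + B) = (-22 + B)*(B + v))
124 + V(11, -14) = 124 + ((-14)² - 22*(-14) - 22*11 - 14*11) = 124 + (196 + 308 - 242 - 154) = 124 + 108 = 232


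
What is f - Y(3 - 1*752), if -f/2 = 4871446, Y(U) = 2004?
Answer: -9744896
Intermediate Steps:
f = -9742892 (f = -2*4871446 = -9742892)
f - Y(3 - 1*752) = -9742892 - 1*2004 = -9742892 - 2004 = -9744896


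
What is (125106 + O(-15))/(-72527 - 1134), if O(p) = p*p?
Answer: -125331/73661 ≈ -1.7015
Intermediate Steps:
O(p) = p²
(125106 + O(-15))/(-72527 - 1134) = (125106 + (-15)²)/(-72527 - 1134) = (125106 + 225)/(-73661) = 125331*(-1/73661) = -125331/73661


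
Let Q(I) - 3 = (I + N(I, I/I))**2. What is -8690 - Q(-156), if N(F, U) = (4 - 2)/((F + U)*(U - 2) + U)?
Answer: -200924101/6084 ≈ -33025.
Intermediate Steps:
N(F, U) = 2/(U + (-2 + U)*(F + U)) (N(F, U) = 2/((F + U)*(-2 + U) + U) = 2/((-2 + U)*(F + U) + U) = 2/(U + (-2 + U)*(F + U)))
Q(I) = 3 + (I - 2/I)**2 (Q(I) = 3 + (I + 2/((I/I)**2 - I/I - 2*I + I*(I/I)))**2 = 3 + (I + 2/(1**2 - 1*1 - 2*I + I*1))**2 = 3 + (I + 2/(1 - 1 - 2*I + I))**2 = 3 + (I + 2/((-I)))**2 = 3 + (I + 2*(-1/I))**2 = 3 + (I - 2/I)**2)
-8690 - Q(-156) = -8690 - (-1 + (-156)**2 + 4/(-156)**2) = -8690 - (-1 + 24336 + 4*(1/24336)) = -8690 - (-1 + 24336 + 1/6084) = -8690 - 1*148054141/6084 = -8690 - 148054141/6084 = -200924101/6084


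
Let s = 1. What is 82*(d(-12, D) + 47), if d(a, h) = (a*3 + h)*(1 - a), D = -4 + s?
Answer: -37720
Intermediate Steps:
D = -3 (D = -4 + 1 = -3)
d(a, h) = (1 - a)*(h + 3*a) (d(a, h) = (3*a + h)*(1 - a) = (h + 3*a)*(1 - a) = (1 - a)*(h + 3*a))
82*(d(-12, D) + 47) = 82*((-3 - 3*(-12)² + 3*(-12) - 1*(-12)*(-3)) + 47) = 82*((-3 - 3*144 - 36 - 36) + 47) = 82*((-3 - 432 - 36 - 36) + 47) = 82*(-507 + 47) = 82*(-460) = -37720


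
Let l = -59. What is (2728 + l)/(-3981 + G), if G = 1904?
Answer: -2669/2077 ≈ -1.2850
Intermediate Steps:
(2728 + l)/(-3981 + G) = (2728 - 59)/(-3981 + 1904) = 2669/(-2077) = 2669*(-1/2077) = -2669/2077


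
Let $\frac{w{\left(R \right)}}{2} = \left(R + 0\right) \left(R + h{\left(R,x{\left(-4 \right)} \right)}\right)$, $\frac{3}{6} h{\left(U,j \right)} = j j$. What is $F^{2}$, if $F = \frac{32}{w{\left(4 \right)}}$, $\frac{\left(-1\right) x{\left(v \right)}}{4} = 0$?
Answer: $1$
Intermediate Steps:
$x{\left(v \right)} = 0$ ($x{\left(v \right)} = \left(-4\right) 0 = 0$)
$h{\left(U,j \right)} = 2 j^{2}$ ($h{\left(U,j \right)} = 2 j j = 2 j^{2}$)
$w{\left(R \right)} = 2 R^{2}$ ($w{\left(R \right)} = 2 \left(R + 0\right) \left(R + 2 \cdot 0^{2}\right) = 2 R \left(R + 2 \cdot 0\right) = 2 R \left(R + 0\right) = 2 R R = 2 R^{2}$)
$F = 1$ ($F = \frac{32}{2 \cdot 4^{2}} = \frac{32}{2 \cdot 16} = \frac{32}{32} = 32 \cdot \frac{1}{32} = 1$)
$F^{2} = 1^{2} = 1$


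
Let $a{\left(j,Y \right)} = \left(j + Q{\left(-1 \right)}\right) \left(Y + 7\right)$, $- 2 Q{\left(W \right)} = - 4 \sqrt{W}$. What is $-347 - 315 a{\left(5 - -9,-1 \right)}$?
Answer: $-26807 - 3780 i \approx -26807.0 - 3780.0 i$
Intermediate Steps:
$Q{\left(W \right)} = 2 \sqrt{W}$ ($Q{\left(W \right)} = - \frac{\left(-4\right) \sqrt{W}}{2} = 2 \sqrt{W}$)
$a{\left(j,Y \right)} = \left(7 + Y\right) \left(j + 2 i\right)$ ($a{\left(j,Y \right)} = \left(j + 2 \sqrt{-1}\right) \left(Y + 7\right) = \left(j + 2 i\right) \left(7 + Y\right) = \left(7 + Y\right) \left(j + 2 i\right)$)
$-347 - 315 a{\left(5 - -9,-1 \right)} = -347 - 315 \left(7 \left(5 - -9\right) + 14 i - \left(5 - -9\right) + 2 i \left(-1\right)\right) = -347 - 315 \left(7 \left(5 + 9\right) + 14 i - \left(5 + 9\right) - 2 i\right) = -347 - 315 \left(7 \cdot 14 + 14 i - 14 - 2 i\right) = -347 - 315 \left(98 + 14 i - 14 - 2 i\right) = -347 - 315 \left(84 + 12 i\right) = -347 - \left(26460 + 3780 i\right) = -26807 - 3780 i$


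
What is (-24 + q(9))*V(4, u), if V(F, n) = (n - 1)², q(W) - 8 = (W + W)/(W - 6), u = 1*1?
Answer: 0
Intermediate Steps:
u = 1
q(W) = 8 + 2*W/(-6 + W) (q(W) = 8 + (W + W)/(W - 6) = 8 + (2*W)/(-6 + W) = 8 + 2*W/(-6 + W))
V(F, n) = (-1 + n)²
(-24 + q(9))*V(4, u) = (-24 + 2*(-24 + 5*9)/(-6 + 9))*(-1 + 1)² = (-24 + 2*(-24 + 45)/3)*0² = (-24 + 2*(⅓)*21)*0 = (-24 + 14)*0 = -10*0 = 0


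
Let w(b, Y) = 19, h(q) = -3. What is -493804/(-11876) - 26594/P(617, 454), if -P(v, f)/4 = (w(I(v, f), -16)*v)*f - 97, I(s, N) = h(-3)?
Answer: 1314087723583/31602897010 ≈ 41.581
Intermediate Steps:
I(s, N) = -3
P(v, f) = 388 - 76*f*v (P(v, f) = -4*((19*v)*f - 97) = -4*(19*f*v - 97) = -4*(-97 + 19*f*v) = 388 - 76*f*v)
-493804/(-11876) - 26594/P(617, 454) = -493804/(-11876) - 26594/(388 - 76*454*617) = -493804*(-1/11876) - 26594/(388 - 21288968) = 123451/2969 - 26594/(-21288580) = 123451/2969 - 26594*(-1/21288580) = 123451/2969 + 13297/10644290 = 1314087723583/31602897010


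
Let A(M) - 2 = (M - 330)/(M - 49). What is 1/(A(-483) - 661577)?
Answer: -532/351957087 ≈ -1.5115e-6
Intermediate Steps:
A(M) = 2 + (-330 + M)/(-49 + M) (A(M) = 2 + (M - 330)/(M - 49) = 2 + (-330 + M)/(-49 + M))
1/(A(-483) - 661577) = 1/((-428 + 3*(-483))/(-49 - 483) - 661577) = 1/((-428 - 1449)/(-532) - 661577) = 1/(-1/532*(-1877) - 661577) = 1/(1877/532 - 661577) = 1/(-351957087/532) = -532/351957087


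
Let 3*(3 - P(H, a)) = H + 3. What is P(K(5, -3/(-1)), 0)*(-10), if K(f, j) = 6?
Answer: 0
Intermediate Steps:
P(H, a) = 2 - H/3 (P(H, a) = 3 - (H + 3)/3 = 3 - (3 + H)/3 = 3 + (-1 - H/3) = 2 - H/3)
P(K(5, -3/(-1)), 0)*(-10) = (2 - 1/3*6)*(-10) = (2 - 2)*(-10) = 0*(-10) = 0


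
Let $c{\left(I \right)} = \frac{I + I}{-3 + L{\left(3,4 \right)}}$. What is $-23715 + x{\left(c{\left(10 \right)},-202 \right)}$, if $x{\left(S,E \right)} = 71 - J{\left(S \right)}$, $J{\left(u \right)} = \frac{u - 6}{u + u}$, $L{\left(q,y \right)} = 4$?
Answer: $- \frac{472887}{20} \approx -23644.0$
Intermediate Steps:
$c{\left(I \right)} = 2 I$ ($c{\left(I \right)} = \frac{I + I}{-3 + 4} = \frac{2 I}{1} = 2 I 1 = 2 I$)
$J{\left(u \right)} = \frac{-6 + u}{2 u}$
$x{\left(S,E \right)} = 71 - \frac{-6 + S}{2 S}$
$-23715 + x{\left(c{\left(10 \right)},-202 \right)} = -23715 + \left(\frac{141}{2} + \frac{3}{2 \cdot 10}\right) = -23715 + \left(\frac{141}{2} + \frac{3}{20}\right) = -23715 + \frac{1413}{20} = - \frac{472887}{20}$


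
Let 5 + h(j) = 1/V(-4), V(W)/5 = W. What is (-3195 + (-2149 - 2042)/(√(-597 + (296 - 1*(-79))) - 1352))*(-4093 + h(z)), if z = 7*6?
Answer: 239129263529409/18281260 - 343498551*I*√222/36562520 ≈ 1.3081e+7 - 139.98*I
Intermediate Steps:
V(W) = 5*W
z = 42
h(j) = -101/20 (h(j) = -5 + 1/(5*(-4)) = -5 + 1/(-20) = -5 - 1/20 = -101/20)
(-3195 + (-2149 - 2042)/(√(-597 + (296 - 1*(-79))) - 1352))*(-4093 + h(z)) = (-3195 + (-2149 - 2042)/(√(-597 + (296 - 1*(-79))) - 1352))*(-4093 - 101/20) = (-3195 - 4191/(√(-597 + (296 + 79)) - 1352))*(-81961/20) = (-3195 - 4191/(√(-597 + 375) - 1352))*(-81961/20) = (-3195 - 4191/(√(-222) - 1352))*(-81961/20) = (-3195 - 4191/(I*√222 - 1352))*(-81961/20) = (-3195 - 4191/(-1352 + I*√222))*(-81961/20) = 52373079/4 + 343498551/(20*(-1352 + I*√222))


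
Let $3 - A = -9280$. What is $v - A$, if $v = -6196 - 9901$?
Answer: $-25380$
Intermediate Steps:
$v = -16097$ ($v = -6196 - 9901 = -16097$)
$A = 9283$ ($A = 3 - -9280 = 3 + 9280 = 9283$)
$v - A = -16097 - 9283 = -25380$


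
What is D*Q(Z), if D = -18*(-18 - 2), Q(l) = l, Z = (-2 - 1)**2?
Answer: 3240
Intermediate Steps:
Z = 9 (Z = (-3)**2 = 9)
D = 360 (D = -18*(-20) = 360)
D*Q(Z) = 360*9 = 3240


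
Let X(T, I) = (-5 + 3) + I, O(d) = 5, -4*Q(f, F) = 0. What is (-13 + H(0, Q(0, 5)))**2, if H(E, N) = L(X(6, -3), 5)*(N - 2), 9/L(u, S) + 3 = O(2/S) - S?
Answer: 49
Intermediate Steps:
Q(f, F) = 0 (Q(f, F) = -1/4*0 = 0)
X(T, I) = -2 + I
L(u, S) = 9/(2 - S) (L(u, S) = 9/(-3 + (5 - S)) = 9/(2 - S))
H(E, N) = 6 - 3*N (H(E, N) = (-9/(-2 + 5))*(N - 2) = (-9/3)*(-2 + N) = (-9*1/3)*(-2 + N) = -3*(-2 + N) = 6 - 3*N)
(-13 + H(0, Q(0, 5)))**2 = (-13 + (6 - 3*0))**2 = (-13 + (6 + 0))**2 = (-13 + 6)**2 = (-7)**2 = 49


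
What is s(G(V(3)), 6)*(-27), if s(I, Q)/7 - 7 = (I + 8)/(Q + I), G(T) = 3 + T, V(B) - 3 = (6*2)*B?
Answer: -12159/8 ≈ -1519.9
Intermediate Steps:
V(B) = 3 + 12*B (V(B) = 3 + (6*2)*B = 3 + 12*B)
s(I, Q) = 49 + 7*(8 + I)/(I + Q) (s(I, Q) = 49 + 7*((I + 8)/(Q + I)) = 49 + 7*((8 + I)/(I + Q)) = 49 + 7*(8 + I)/(I + Q))
s(G(V(3)), 6)*(-27) = (7*(8 + 7*6 + 8*(3 + (3 + 12*3)))/((3 + (3 + 12*3)) + 6))*(-27) = (7*(8 + 42 + 8*(3 + (3 + 36)))/((3 + (3 + 36)) + 6))*(-27) = (7*(8 + 42 + 8*(3 + 39))/((3 + 39) + 6))*(-27) = (7*(8 + 42 + 8*42)/(42 + 6))*(-27) = (7*(8 + 42 + 336)/48)*(-27) = (7*(1/48)*386)*(-27) = (1351/24)*(-27) = -12159/8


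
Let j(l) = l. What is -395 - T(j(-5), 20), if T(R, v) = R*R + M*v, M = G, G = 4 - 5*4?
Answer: -100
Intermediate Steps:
G = -16 (G = 4 - 20 = -16)
M = -16
T(R, v) = R² - 16*v (T(R, v) = R*R - 16*v = R² - 16*v)
-395 - T(j(-5), 20) = -395 - ((-5)² - 16*20) = -395 - (25 - 320) = -395 - 1*(-295) = -395 + 295 = -100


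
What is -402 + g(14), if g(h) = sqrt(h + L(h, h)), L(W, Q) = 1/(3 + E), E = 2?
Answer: -402 + sqrt(355)/5 ≈ -398.23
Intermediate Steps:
L(W, Q) = 1/5 (L(W, Q) = 1/(3 + 2) = 1/5)
g(h) = sqrt(1/5 + h) (g(h) = sqrt(h + 1/5) = sqrt(1/5 + h))
-402 + g(14) = -402 + sqrt(5 + 25*14)/5 = -402 + sqrt(5 + 350)/5 = -402 + sqrt(355)/5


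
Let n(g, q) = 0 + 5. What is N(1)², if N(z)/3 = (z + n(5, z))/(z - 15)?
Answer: 81/49 ≈ 1.6531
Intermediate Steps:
n(g, q) = 5
N(z) = 3*(5 + z)/(-15 + z) (N(z) = 3*((z + 5)/(z - 15)) = 3*((5 + z)/(-15 + z)) = 3*(5 + z)/(-15 + z))
N(1)² = (3*(5 + 1)/(-15 + 1))² = (3*6/(-14))² = (3*(-1/14)*6)² = (-9/7)² = 81/49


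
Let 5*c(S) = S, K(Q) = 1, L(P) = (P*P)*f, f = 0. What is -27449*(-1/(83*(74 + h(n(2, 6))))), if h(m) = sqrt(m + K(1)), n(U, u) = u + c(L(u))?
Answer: 2031226/453927 - 27449*sqrt(7)/453927 ≈ 4.3148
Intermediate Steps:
L(P) = 0 (L(P) = (P*P)*0 = P**2*0 = 0)
c(S) = S/5
n(U, u) = u (n(U, u) = u + (1/5)*0 = u + 0 = u)
h(m) = sqrt(1 + m) (h(m) = sqrt(m + 1) = sqrt(1 + m))
-27449*(-1/(83*(74 + h(n(2, 6))))) = -27449*(-1/(83*(74 + sqrt(1 + 6)))) = -27449*(-1/(83*(74 + sqrt(7)))) = -27449/(-6142 - 83*sqrt(7))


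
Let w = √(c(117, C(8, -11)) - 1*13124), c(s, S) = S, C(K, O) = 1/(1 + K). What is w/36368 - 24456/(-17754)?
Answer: 4076/2959 + I*√118115/109104 ≈ 1.3775 + 0.00315*I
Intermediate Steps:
w = I*√118115/3 (w = √(1/(1 + 8) - 1*13124) = √(1/9 - 13124) = √(⅑ - 13124) = √(-118115/9) = I*√118115/3 ≈ 114.56*I)
w/36368 - 24456/(-17754) = (I*√118115/3)/36368 - 24456/(-17754) = (I*√118115/3)*(1/36368) - 24456*(-1/17754) = I*√118115/109104 + 4076/2959 = 4076/2959 + I*√118115/109104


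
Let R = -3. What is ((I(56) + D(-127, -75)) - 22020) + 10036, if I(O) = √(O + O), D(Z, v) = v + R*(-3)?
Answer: -12050 + 4*√7 ≈ -12039.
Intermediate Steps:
D(Z, v) = 9 + v (D(Z, v) = v - 3*(-3) = v + 9 = 9 + v)
I(O) = √2*√O (I(O) = √(2*O) = √2*√O)
((I(56) + D(-127, -75)) - 22020) + 10036 = ((√2*√56 + (9 - 75)) - 22020) + 10036 = ((√2*(2*√14) - 66) - 22020) + 10036 = ((4*√7 - 66) - 22020) + 10036 = ((-66 + 4*√7) - 22020) + 10036 = (-22086 + 4*√7) + 10036 = -12050 + 4*√7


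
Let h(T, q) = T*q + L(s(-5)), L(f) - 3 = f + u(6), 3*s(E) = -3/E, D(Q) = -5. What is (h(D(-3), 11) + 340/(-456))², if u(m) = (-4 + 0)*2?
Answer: 1191009121/324900 ≈ 3665.8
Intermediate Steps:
u(m) = -8 (u(m) = -4*2 = -8)
s(E) = -1/E (s(E) = (-3/E)/3 = -1/E)
L(f) = -5 + f (L(f) = 3 + (f - 8) = 3 + (-8 + f) = -5 + f)
h(T, q) = -24/5 + T*q (h(T, q) = T*q + (-5 - 1/(-5)) = T*q + (-5 - 1*(-⅕)) = T*q + (-5 + ⅕) = T*q - 24/5 = -24/5 + T*q)
(h(D(-3), 11) + 340/(-456))² = ((-24/5 - 5*11) + 340/(-456))² = ((-24/5 - 55) + 340*(-1/456))² = (-299/5 - 85/114)² = (-34511/570)² = 1191009121/324900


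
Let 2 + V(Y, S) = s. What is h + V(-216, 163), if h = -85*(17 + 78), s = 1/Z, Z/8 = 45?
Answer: -2907719/360 ≈ -8077.0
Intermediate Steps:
Z = 360 (Z = 8*45 = 360)
s = 1/360 ≈ 0.0027778
V(Y, S) = -719/360 (V(Y, S) = -2 + 1/360 = -719/360)
h = -8075 (h = -85*95 = -8075)
h + V(-216, 163) = -8075 - 719/360 = -2907719/360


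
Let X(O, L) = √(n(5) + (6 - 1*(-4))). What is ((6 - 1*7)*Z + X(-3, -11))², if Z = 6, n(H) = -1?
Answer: 9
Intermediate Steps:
X(O, L) = 3 (X(O, L) = √(-1 + (6 - 1*(-4))) = √(-1 + (6 + 4)) = √(-1 + 10) = √9 = 3)
((6 - 1*7)*Z + X(-3, -11))² = ((6 - 1*7)*6 + 3)² = ((6 - 7)*6 + 3)² = (-1*6 + 3)² = (-6 + 3)² = (-3)² = 9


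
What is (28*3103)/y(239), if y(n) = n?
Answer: 86884/239 ≈ 363.53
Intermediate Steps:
(28*3103)/y(239) = (28*3103)/239 = 86884*(1/239) = 86884/239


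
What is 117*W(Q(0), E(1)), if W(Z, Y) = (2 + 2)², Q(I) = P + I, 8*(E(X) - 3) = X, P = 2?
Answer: 1872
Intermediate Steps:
E(X) = 3 + X/8
Q(I) = 2 + I
W(Z, Y) = 16 (W(Z, Y) = 4² = 16)
117*W(Q(0), E(1)) = 117*16 = 1872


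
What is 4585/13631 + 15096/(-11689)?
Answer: -152179511/159332759 ≈ -0.95510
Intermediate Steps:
4585/13631 + 15096/(-11689) = 4585*(1/13631) + 15096*(-1/11689) = 4585/13631 - 15096/11689 = -152179511/159332759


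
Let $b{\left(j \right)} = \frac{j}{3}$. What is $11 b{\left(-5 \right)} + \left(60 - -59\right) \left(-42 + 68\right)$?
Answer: $\frac{9227}{3} \approx 3075.7$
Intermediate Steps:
$b{\left(j \right)} = \frac{j}{3}$ ($b{\left(j \right)} = j \frac{1}{3} = \frac{j}{3}$)
$11 b{\left(-5 \right)} + \left(60 - -59\right) \left(-42 + 68\right) = 11 \cdot \frac{1}{3} \left(-5\right) + \left(60 - -59\right) \left(-42 + 68\right) = 11 \left(- \frac{5}{3}\right) + \left(60 + 59\right) 26 = - \frac{55}{3} + 119 \cdot 26 = - \frac{55}{3} + 3094 = \frac{9227}{3}$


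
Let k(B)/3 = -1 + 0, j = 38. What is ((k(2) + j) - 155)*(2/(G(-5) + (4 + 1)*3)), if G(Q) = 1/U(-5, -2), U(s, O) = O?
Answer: -480/29 ≈ -16.552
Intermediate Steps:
G(Q) = -½ (G(Q) = 1/(-2) = -½)
k(B) = -3 (k(B) = 3*(-1 + 0) = 3*(-1) = -3)
((k(2) + j) - 155)*(2/(G(-5) + (4 + 1)*3)) = ((-3 + 38) - 155)*(2/(-½ + (4 + 1)*3)) = (35 - 155)*(2/(-½ + 5*3)) = -120*2/(-½ + 15) = -120*2/29/2 = -240*2/29 = -120*4/29 = -480/29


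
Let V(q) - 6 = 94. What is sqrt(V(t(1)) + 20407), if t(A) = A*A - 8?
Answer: sqrt(20507) ≈ 143.20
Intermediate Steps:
t(A) = -8 + A**2 (t(A) = A**2 - 8 = -8 + A**2)
V(q) = 100 (V(q) = 6 + 94 = 100)
sqrt(V(t(1)) + 20407) = sqrt(100 + 20407) = sqrt(20507)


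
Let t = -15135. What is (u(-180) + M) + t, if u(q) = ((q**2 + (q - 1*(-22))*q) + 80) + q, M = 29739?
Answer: 75344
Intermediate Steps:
u(q) = 80 + q + q**2 + q*(22 + q) (u(q) = ((q**2 + (q + 22)*q) + 80) + q = ((q**2 + (22 + q)*q) + 80) + q = ((q**2 + q*(22 + q)) + 80) + q = (80 + q**2 + q*(22 + q)) + q = 80 + q + q**2 + q*(22 + q))
(u(-180) + M) + t = ((80 + 2*(-180)**2 + 23*(-180)) + 29739) - 15135 = ((80 + 2*32400 - 4140) + 29739) - 15135 = ((80 + 64800 - 4140) + 29739) - 15135 = (60740 + 29739) - 15135 = 90479 - 15135 = 75344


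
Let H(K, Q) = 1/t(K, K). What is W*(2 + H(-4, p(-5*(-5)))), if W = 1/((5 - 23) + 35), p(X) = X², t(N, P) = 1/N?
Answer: -2/17 ≈ -0.11765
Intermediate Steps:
W = 1/17 (W = 1/(-18 + 35) = 1/17 ≈ 0.058824)
H(K, Q) = K (H(K, Q) = 1/(1/K) = K)
W*(2 + H(-4, p(-5*(-5)))) = (2 - 4)/17 = (1/17)*(-2) = -2/17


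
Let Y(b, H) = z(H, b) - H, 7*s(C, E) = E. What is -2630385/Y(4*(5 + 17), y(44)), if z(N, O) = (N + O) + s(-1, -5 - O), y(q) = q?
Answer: -18412695/523 ≈ -35206.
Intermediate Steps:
s(C, E) = E/7
z(N, O) = -5/7 + N + 6*O/7 (z(N, O) = (N + O) + (-5 - O)/7 = (N + O) + (-5/7 - O/7) = -5/7 + N + 6*O/7)
Y(b, H) = -5/7 + 6*b/7 (Y(b, H) = (-5/7 + H + 6*b/7) - H = -5/7 + 6*b/7)
-2630385/Y(4*(5 + 17), y(44)) = -2630385/(-5/7 + 6*(4*(5 + 17))/7) = -2630385/(-5/7 + 6*(4*22)/7) = -2630385/(-5/7 + (6/7)*88) = -2630385/(-5/7 + 528/7) = -2630385/523/7 = -2630385*7/523 = -18412695/523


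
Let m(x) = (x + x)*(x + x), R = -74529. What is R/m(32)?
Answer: -74529/4096 ≈ -18.196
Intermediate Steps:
m(x) = 4*x² (m(x) = (2*x)*(2*x) = 4*x²)
R/m(32) = -74529/(4*32²) = -74529/(4*1024) = -74529/4096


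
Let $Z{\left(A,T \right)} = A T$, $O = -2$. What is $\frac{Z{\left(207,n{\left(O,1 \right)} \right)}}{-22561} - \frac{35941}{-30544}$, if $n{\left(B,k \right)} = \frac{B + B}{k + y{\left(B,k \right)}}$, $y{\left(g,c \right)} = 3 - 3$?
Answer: $\frac{836155333}{689103184} \approx 1.2134$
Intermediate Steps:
$y{\left(g,c \right)} = 0$
$n{\left(B,k \right)} = \frac{2 B}{k}$ ($n{\left(B,k \right)} = \frac{B + B}{k + 0} = \frac{2 B}{k}$)
$\frac{Z{\left(207,n{\left(O,1 \right)} \right)}}{-22561} - \frac{35941}{-30544} = \frac{207 \cdot 2 \left(-2\right) 1^{-1}}{-22561} - \frac{35941}{-30544} = 207 \cdot 2 \left(-2\right) 1 \left(- \frac{1}{22561}\right) - - \frac{35941}{30544} = 207 \left(-4\right) \left(- \frac{1}{22561}\right) + \frac{35941}{30544} = \left(-828\right) \left(- \frac{1}{22561}\right) + \frac{35941}{30544} = \frac{828}{22561} + \frac{35941}{30544} = \frac{836155333}{689103184}$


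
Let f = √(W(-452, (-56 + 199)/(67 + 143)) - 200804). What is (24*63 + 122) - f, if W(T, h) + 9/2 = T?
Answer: 1634 - I*√805042/2 ≈ 1634.0 - 448.62*I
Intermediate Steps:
W(T, h) = -9/2 + T
f = I*√805042/2 (f = √((-9/2 - 452) - 200804) = √(-913/2 - 200804) = √(-402521/2) = I*√805042/2 ≈ 448.62*I)
(24*63 + 122) - f = (24*63 + 122) - I*√805042/2 = (1512 + 122) - I*√805042/2 = 1634 - I*√805042/2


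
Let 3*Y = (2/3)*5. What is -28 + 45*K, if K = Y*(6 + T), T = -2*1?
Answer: 172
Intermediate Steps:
T = -2
Y = 10/9 (Y = ((2/3)*5)/3 = ((2*(⅓))*5)/3 = ((⅔)*5)/3 = (⅓)*(10/3) = 10/9 ≈ 1.1111)
K = 40/9 (K = 10*(6 - 2)/9 = (10/9)*4 = 40/9 ≈ 4.4444)
-28 + 45*K = -28 + 45*(40/9) = -28 + 200 = 172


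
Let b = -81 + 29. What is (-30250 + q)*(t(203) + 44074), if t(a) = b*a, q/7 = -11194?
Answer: -3640322944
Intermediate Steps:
q = -78358 (q = 7*(-11194) = -78358)
b = -52
t(a) = -52*a
(-30250 + q)*(t(203) + 44074) = (-30250 - 78358)*(-52*203 + 44074) = -108608*(-10556 + 44074) = -108608*33518 = -3640322944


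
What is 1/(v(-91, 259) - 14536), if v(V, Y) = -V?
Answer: -1/14445 ≈ -6.9228e-5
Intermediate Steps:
1/(v(-91, 259) - 14536) = 1/(-1*(-91) - 14536) = 1/(91 - 14536) = 1/(-14445) = -1/14445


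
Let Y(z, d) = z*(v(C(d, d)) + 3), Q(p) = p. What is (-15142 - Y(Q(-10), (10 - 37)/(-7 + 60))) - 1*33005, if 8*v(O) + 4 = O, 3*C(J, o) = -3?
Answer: -192493/4 ≈ -48123.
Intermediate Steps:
C(J, o) = -1 (C(J, o) = (⅓)*(-3) = -1)
v(O) = -½ + O/8
Y(z, d) = 19*z/8 (Y(z, d) = z*((-½ + (⅛)*(-1)) + 3) = z*((-½ - ⅛) + 3) = z*(-5/8 + 3) = z*(19/8) = 19*z/8)
(-15142 - Y(Q(-10), (10 - 37)/(-7 + 60))) - 1*33005 = (-15142 - 19*(-10)/8) - 1*33005 = (-15142 - 1*(-95/4)) - 33005 = (-15142 + 95/4) - 33005 = -60473/4 - 33005 = -192493/4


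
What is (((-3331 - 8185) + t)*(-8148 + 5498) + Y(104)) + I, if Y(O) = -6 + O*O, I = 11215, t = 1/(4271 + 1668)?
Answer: 181373642425/5939 ≈ 3.0539e+7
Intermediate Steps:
t = 1/5939 ≈ 0.00016838
Y(O) = -6 + O**2
(((-3331 - 8185) + t)*(-8148 + 5498) + Y(104)) + I = (((-3331 - 8185) + 1/5939)*(-8148 + 5498) + (-6 + 104**2)) + 11215 = ((-11516 + 1/5939)*(-2650) + (-6 + 10816)) + 11215 = (-68393523/5939*(-2650) + 10810) + 11215 = (181242835950/5939 + 10810) + 11215 = 181307036540/5939 + 11215 = 181373642425/5939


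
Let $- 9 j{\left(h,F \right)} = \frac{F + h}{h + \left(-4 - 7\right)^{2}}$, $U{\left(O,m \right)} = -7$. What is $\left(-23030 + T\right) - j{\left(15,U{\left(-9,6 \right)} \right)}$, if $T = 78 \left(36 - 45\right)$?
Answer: $- \frac{3630995}{153} \approx -23732.0$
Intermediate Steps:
$T = -702$ ($T = 78 \left(-9\right) = -702$)
$j{\left(h,F \right)} = - \frac{F + h}{9 \left(121 + h\right)}$ ($j{\left(h,F \right)} = - \frac{\left(F + h\right) \frac{1}{h + \left(-4 - 7\right)^{2}}}{9} = - \frac{\left(F + h\right) \frac{1}{h + \left(-11\right)^{2}}}{9} = - \frac{\left(F + h\right) \frac{1}{h + 121}}{9} = - \frac{\left(F + h\right) \frac{1}{121 + h}}{9} = - \frac{\frac{1}{121 + h} \left(F + h\right)}{9} = - \frac{F + h}{9 \left(121 + h\right)}$)
$\left(-23030 + T\right) - j{\left(15,U{\left(-9,6 \right)} \right)} = \left(-23030 - 702\right) - \frac{\left(-1\right) \left(-7\right) - 15}{9 \left(121 + 15\right)} = -23732 - \frac{7 - 15}{9 \cdot 136} = -23732 - \frac{1}{9} \cdot \frac{1}{136} \left(-8\right) = -23732 - - \frac{1}{153} = -23732 + \frac{1}{153} = - \frac{3630995}{153}$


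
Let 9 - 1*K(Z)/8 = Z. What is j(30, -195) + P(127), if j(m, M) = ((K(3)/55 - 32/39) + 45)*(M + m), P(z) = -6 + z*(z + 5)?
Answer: 121217/13 ≈ 9324.4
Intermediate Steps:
K(Z) = 72 - 8*Z
P(z) = -6 + z*(5 + z)
j(m, M) = 96637*M/2145 + 96637*m/2145 (j(m, M) = (((72 - 8*3)/55 - 32/39) + 45)*(M + m) = (((72 - 24)*(1/55) - 32*1/39) + 45)*(M + m) = ((48*(1/55) - 32/39) + 45)*(M + m) = ((48/55 - 32/39) + 45)*(M + m) = (112/2145 + 45)*(M + m) = 96637*(M + m)/2145 = 96637*M/2145 + 96637*m/2145)
j(30, -195) + P(127) = ((96637/2145)*(-195) + (96637/2145)*30) + (-6 + 127² + 5*127) = (-96637/11 + 193274/143) + (-6 + 16129 + 635) = -96637/13 + 16758 = 121217/13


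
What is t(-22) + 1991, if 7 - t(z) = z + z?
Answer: 2042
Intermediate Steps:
t(z) = 7 - 2*z (t(z) = 7 - (z + z) = 7 - 2*z)
t(-22) + 1991 = (7 - 2*(-22)) + 1991 = (7 + 44) + 1991 = 51 + 1991 = 2042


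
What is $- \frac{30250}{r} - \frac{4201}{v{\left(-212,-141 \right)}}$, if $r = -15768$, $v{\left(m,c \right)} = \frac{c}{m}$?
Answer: $- \frac{2339817461}{370548} \approx -6314.5$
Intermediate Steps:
$- \frac{30250}{r} - \frac{4201}{v{\left(-212,-141 \right)}} = - \frac{30250}{-15768} - \frac{4201}{\left(-141\right) \frac{1}{-212}} = \left(-30250\right) \left(- \frac{1}{15768}\right) - \frac{4201}{\left(-141\right) \left(- \frac{1}{212}\right)} = \frac{15125}{7884} - \frac{4201}{\frac{141}{212}} = \frac{15125}{7884} - \frac{890612}{141} = - \frac{2339817461}{370548}$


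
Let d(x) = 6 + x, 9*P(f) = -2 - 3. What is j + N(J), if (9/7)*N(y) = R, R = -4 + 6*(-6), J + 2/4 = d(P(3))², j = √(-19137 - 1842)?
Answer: -280/9 + 9*I*√259 ≈ -31.111 + 144.84*I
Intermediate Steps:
P(f) = -5/9 (P(f) = (-2 - 3)/9 = (⅑)*(-5) = -5/9)
j = 9*I*√259 (j = √(-20979) = 9*I*√259 ≈ 144.84*I)
J = 4721/162 (J = -½ + (6 - 5/9)² = -½ + (49/9)² = -½ + 2401/81 = 4721/162 ≈ 29.142)
R = -40 (R = -4 - 36 = -40)
N(y) = -280/9 (N(y) = (7/9)*(-40) = -280/9)
j + N(J) = 9*I*√259 - 280/9 = -280/9 + 9*I*√259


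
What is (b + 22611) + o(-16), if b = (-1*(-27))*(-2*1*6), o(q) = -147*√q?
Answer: 22287 - 588*I ≈ 22287.0 - 588.0*I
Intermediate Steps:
b = -324 (b = 27*(-2*6) = 27*(-12) = -324)
(b + 22611) + o(-16) = (-324 + 22611) - 588*I = 22287 - 588*I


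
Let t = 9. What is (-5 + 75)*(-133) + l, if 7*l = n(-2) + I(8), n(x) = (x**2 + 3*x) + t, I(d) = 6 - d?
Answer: -65165/7 ≈ -9309.3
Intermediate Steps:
n(x) = 9 + x**2 + 3*x (n(x) = (x**2 + 3*x) + 9 = 9 + x**2 + 3*x)
l = 5/7 (l = ((9 + (-2)**2 + 3*(-2)) + (6 - 1*8))/7 = ((9 + 4 - 6) + (6 - 8))/7 = (7 - 2)/7 = (1/7)*5 = 5/7 ≈ 0.71429)
(-5 + 75)*(-133) + l = (-5 + 75)*(-133) + 5/7 = 70*(-133) + 5/7 = -9310 + 5/7 = -65165/7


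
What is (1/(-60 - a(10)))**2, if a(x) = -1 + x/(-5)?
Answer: 1/3249 ≈ 0.00030779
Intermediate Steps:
a(x) = -1 - x/5 (a(x) = -1 + x*(-1/5) = -1 - x/5)
(1/(-60 - a(10)))**2 = (1/(-60 - (-1 - 1/5*10)))**2 = (1/(-60 - (-1 - 2)))**2 = (1/(-60 - 1*(-3)))**2 = (1/(-60 + 3))**2 = (1/(-57))**2 = (-1/57)**2 = 1/3249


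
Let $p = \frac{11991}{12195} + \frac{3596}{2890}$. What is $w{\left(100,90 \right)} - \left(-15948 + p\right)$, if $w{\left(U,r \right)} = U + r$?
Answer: $\frac{18956063423}{1174785} \approx 16136.0$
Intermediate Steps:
$p = \frac{2616907}{1174785}$ ($p = 11991 \cdot \frac{1}{12195} + 3596 \cdot \frac{1}{2890} = \frac{3997}{4065} + \frac{1798}{1445} = \frac{2616907}{1174785} \approx 2.2276$)
$w{\left(100,90 \right)} - \left(-15948 + p\right) = \left(100 + 90\right) - \left(-15948 + \frac{2616907}{1174785}\right) = 190 - - \frac{18732854273}{1174785} = 190 + \frac{18732854273}{1174785} = \frac{18956063423}{1174785}$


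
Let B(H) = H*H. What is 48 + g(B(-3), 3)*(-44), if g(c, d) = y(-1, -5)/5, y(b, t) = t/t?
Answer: 196/5 ≈ 39.200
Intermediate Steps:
y(b, t) = 1
B(H) = H²
g(c, d) = ⅕ (g(c, d) = 1/5 = 1*(⅕) = ⅕)
48 + g(B(-3), 3)*(-44) = 48 + (⅕)*(-44) = 48 - 44/5 = 196/5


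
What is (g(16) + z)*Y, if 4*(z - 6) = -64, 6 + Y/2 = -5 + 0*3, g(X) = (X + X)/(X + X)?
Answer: 198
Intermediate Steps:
g(X) = 1 (g(X) = (2*X)/((2*X)) = (2*X)*(1/(2*X)) = 1)
Y = -22 (Y = -12 + 2*(-5 + 0*3) = -12 + 2*(-5 + 0) = -12 + 2*(-5) = -12 - 10 = -22)
z = -10 (z = 6 + (1/4)*(-64) = 6 - 16 = -10)
(g(16) + z)*Y = (1 - 10)*(-22) = -9*(-22) = 198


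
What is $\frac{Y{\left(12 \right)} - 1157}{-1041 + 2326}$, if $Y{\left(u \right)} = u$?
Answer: $- \frac{229}{257} \approx -0.89105$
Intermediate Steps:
$\frac{Y{\left(12 \right)} - 1157}{-1041 + 2326} = \frac{12 - 1157}{-1041 + 2326} = - \frac{1145}{1285} = \left(-1145\right) \frac{1}{1285} = - \frac{229}{257}$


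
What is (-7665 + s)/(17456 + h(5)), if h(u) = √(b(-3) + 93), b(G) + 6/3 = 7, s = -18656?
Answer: -229729688/152355919 + 184247*√2/304711838 ≈ -1.5070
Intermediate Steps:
b(G) = 5 (b(G) = -2 + 7 = 5)
h(u) = 7*√2 (h(u) = √(5 + 93) = √98 = 7*√2)
(-7665 + s)/(17456 + h(5)) = (-7665 - 18656)/(17456 + 7*√2) = -26321/(17456 + 7*√2)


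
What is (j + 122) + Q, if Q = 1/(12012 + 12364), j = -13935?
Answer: -336705687/24376 ≈ -13813.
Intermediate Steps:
Q = 1/24376 ≈ 4.1024e-5
(j + 122) + Q = (-13935 + 122) + 1/24376 = -13813 + 1/24376 = -336705687/24376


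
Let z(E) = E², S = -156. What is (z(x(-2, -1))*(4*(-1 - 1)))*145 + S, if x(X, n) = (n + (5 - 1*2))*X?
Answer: -18716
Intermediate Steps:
x(X, n) = X*(3 + n) (x(X, n) = (n + (5 - 2))*X = (n + 3)*X = (3 + n)*X = X*(3 + n))
(z(x(-2, -1))*(4*(-1 - 1)))*145 + S = ((-2*(3 - 1))²*(4*(-1 - 1)))*145 - 156 = ((-2*2)²*(4*(-2)))*145 - 156 = ((-4)²*(-8))*145 - 156 = (16*(-8))*145 - 156 = -128*145 - 156 = -18560 - 156 = -18716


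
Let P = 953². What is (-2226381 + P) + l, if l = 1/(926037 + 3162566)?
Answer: -5389481993715/4088603 ≈ -1.3182e+6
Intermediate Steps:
l = 1/4088603 ≈ 2.4458e-7
P = 908209
(-2226381 + P) + l = (-2226381 + 908209) + 1/4088603 = -1318172 + 1/4088603 = -5389481993715/4088603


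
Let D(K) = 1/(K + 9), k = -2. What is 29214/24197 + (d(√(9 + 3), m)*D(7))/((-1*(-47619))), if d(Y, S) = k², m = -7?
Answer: 5564590061/4608947772 ≈ 1.2073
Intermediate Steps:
D(K) = 1/(9 + K)
d(Y, S) = 4 (d(Y, S) = (-2)² = 4)
29214/24197 + (d(√(9 + 3), m)*D(7))/((-1*(-47619))) = 29214/24197 + (4/(9 + 7))/((-1*(-47619))) = 29214*(1/24197) + (4/16)/47619 = 29214/24197 + (4*(1/16))*(1/47619) = 29214/24197 + (¼)*(1/47619) = 29214/24197 + 1/190476 = 5564590061/4608947772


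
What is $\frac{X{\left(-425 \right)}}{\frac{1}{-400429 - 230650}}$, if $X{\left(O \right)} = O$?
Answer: $268208575$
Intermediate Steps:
$\frac{X{\left(-425 \right)}}{\frac{1}{-400429 - 230650}} = - \frac{425}{\frac{1}{-400429 - 230650}} = - \frac{425}{\frac{1}{-631079}} = - \frac{425}{- \frac{1}{631079}} = \left(-425\right) \left(-631079\right) = 268208575$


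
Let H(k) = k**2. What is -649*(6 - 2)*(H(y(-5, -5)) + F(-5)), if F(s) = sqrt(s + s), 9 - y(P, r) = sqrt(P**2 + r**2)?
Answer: -340076 + 233640*sqrt(2) - 2596*I*sqrt(10) ≈ -9659.1 - 8209.3*I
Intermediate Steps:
y(P, r) = 9 - sqrt(P**2 + r**2)
F(s) = sqrt(2)*sqrt(s) (F(s) = sqrt(2*s) = sqrt(2)*sqrt(s))
-649*(6 - 2)*(H(y(-5, -5)) + F(-5)) = -649*(6 - 2)*((9 - sqrt((-5)**2 + (-5)**2))**2 + sqrt(2)*sqrt(-5)) = -2596*((9 - sqrt(25 + 25))**2 + sqrt(2)*(I*sqrt(5))) = -2596*((9 - sqrt(50))**2 + I*sqrt(10)) = -2596*((9 - 5*sqrt(2))**2 + I*sqrt(10)) = -649*(4*(9 - 5*sqrt(2))**2 + 4*I*sqrt(10)) = -2596*(9 - 5*sqrt(2))**2 - 2596*I*sqrt(10)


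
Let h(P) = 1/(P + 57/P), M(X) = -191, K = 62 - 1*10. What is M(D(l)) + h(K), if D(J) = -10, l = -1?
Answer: -527299/2761 ≈ -190.98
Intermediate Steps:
K = 52 (K = 62 - 10 = 52)
M(D(l)) + h(K) = -191 + 52/(57 + 52²) = -191 + 52/(57 + 2704) = -191 + 52/2761 = -527299/2761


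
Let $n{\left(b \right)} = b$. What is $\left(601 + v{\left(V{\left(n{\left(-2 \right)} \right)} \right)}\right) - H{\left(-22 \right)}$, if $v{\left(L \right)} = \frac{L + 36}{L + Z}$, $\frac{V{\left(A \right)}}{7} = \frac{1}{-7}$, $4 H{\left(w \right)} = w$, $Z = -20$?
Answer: $\frac{3629}{6} \approx 604.83$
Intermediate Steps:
$H{\left(w \right)} = \frac{w}{4}$
$V{\left(A \right)} = -1$ ($V{\left(A \right)} = \frac{7}{-7} = 7 \left(- \frac{1}{7}\right) = -1$)
$v{\left(L \right)} = \frac{36 + L}{-20 + L}$ ($v{\left(L \right)} = \frac{L + 36}{L - 20} = \frac{36 + L}{-20 + L}$)
$\left(601 + v{\left(V{\left(n{\left(-2 \right)} \right)} \right)}\right) - H{\left(-22 \right)} = \left(601 + \frac{36 - 1}{-20 - 1}\right) - \frac{1}{4} \left(-22\right) = \left(601 + \frac{1}{-21} \cdot 35\right) - - \frac{11}{2} = \left(601 - \frac{5}{3}\right) + \frac{11}{2} = \frac{1798}{3} + \frac{11}{2} = \frac{3629}{6}$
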